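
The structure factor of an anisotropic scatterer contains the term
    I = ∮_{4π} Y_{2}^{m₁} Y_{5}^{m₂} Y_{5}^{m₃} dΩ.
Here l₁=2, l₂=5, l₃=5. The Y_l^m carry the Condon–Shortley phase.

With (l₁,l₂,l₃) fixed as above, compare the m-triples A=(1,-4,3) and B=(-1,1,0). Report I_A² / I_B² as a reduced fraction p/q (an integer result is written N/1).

147/5

Same 2,5,5: normalisation and zero-m 3j drop out of the ratio.
A: Δ: 2! 2! 8! / 13! → 1/38610; sum: t=0:+1/10080 t=1:−1/80640 = 1/11520; 3j²(2 5 5; 1 -4 3) = Δ·Π!·Σ² = 49/1430  (sign +1)
B: Δ: 2! 2! 8! / 13! → 1/38610; sum: t=1:−1/1440 t=2:+1/1152 = 1/5760; 3j²(2 5 5; -1 1 0) = Δ·Π!·Σ² = 1/858  (sign -1)
I_A²/I_B² = (49/1430)/(1/858) = 147/5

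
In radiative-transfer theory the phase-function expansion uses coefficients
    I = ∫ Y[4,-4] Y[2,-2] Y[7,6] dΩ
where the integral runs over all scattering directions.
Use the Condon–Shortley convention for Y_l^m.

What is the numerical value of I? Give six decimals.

0.000000

triangle: need 2≤l₃≤6, have 7; I=0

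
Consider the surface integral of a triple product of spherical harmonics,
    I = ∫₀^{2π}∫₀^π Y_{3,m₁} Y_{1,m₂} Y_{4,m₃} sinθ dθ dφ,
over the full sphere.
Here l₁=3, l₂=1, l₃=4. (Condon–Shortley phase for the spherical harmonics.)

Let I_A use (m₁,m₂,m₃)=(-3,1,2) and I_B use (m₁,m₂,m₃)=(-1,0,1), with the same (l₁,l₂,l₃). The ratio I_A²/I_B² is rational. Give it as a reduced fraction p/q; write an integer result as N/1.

l's match ⇒ only the (l;m) 3-j factors differ between A and B.
A: triangle coeff Δ(3,1,4) = 1/252; Σ_t [0,0]: t=0:+1/1440 = 1/1440; (3j)²=1/252 [(3 1 4; -3 1 2)], sign=+1
B: triangle coeff Δ(3,1,4) = 1/252; Σ_t [0,0]: t=0:+1/48 = 1/48; (3j)²=5/84 [(3 1 4; -1 0 1)], sign=-1
I_A²/I_B² = (1/252)/(5/84) = 1/15

1/15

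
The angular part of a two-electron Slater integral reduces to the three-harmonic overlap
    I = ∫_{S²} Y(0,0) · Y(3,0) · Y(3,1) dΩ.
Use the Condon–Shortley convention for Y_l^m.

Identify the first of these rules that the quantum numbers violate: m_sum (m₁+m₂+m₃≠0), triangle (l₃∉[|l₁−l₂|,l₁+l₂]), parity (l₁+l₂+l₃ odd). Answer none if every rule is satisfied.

m_sum

azimuthal sum: 0 + 0 + 1 = 1  ✗
3 ≤ 3 ≤ 3 (triangle on l)
L = 0 + 3 + 3 = 6 (even)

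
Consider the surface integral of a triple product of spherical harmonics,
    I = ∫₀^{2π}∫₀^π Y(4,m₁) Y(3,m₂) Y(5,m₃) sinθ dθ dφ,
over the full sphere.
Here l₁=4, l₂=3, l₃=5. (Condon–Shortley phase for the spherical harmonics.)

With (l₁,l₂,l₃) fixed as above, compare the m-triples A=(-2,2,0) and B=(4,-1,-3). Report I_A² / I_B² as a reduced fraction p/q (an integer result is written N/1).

50/49

Same 4,3,5: normalisation and zero-m 3j drop out of the ratio.
A: Δ: 2! 6! 4! / 13! → 1/180180; sum: t=1:−1/2880 t=2:+1/576 = 1/720; 3j²(4 3 5; -2 2 0) = Δ·Π!·Σ² = 80/3003  (sign -1)
B: Δ: 2! 6! 4! / 13! → 1/180180; sum: t=0:+1/5760 = 1/5760; 3j²(4 3 5; 4 -1 -3) = Δ·Π!·Σ² = 56/2145  (sign +1)
I_A²/I_B² = (80/3003)/(56/2145) = 50/49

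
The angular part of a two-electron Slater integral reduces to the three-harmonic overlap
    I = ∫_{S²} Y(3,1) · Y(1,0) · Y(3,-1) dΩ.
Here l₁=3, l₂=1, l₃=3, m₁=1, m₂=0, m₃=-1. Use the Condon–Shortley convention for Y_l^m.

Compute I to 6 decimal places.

0.000000

l₁+l₂+l₃=7 is odd: 3j(l;000)=0 ⇒ I=0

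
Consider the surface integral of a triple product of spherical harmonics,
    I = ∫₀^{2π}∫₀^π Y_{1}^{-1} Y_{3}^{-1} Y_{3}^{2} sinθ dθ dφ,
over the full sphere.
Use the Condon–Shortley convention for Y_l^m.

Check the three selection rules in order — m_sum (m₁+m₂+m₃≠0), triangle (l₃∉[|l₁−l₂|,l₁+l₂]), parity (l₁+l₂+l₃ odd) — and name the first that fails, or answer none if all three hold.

azimuthal sum: -1 − 1 + 2 = 0  ✓
2 ≤ 3 ≤ 4 (triangle on l)  ✓
L = 1 + 3 + 3 = 7 (odd)  ✗

parity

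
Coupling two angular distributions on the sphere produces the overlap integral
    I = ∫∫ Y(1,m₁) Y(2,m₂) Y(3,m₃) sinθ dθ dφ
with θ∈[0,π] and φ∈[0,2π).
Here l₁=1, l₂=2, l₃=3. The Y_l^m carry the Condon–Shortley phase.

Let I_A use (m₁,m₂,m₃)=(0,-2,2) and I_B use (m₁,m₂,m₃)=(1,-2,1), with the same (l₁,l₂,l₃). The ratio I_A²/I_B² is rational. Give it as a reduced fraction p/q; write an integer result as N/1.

5/1

l's match ⇒ only the (l;m) 3-j factors differ between A and B.
A: triangle coeff Δ(1,2,3) = 1/105; Σ_t [0,0]: t=0:+1/24 = 1/24; (3j)²=1/21 [(1 2 3; 0 -2 2)], sign=-1
B: triangle coeff Δ(1,2,3) = 1/105; Σ_t [0,0]: t=0:+1/48 = 1/48; (3j)²=1/105 [(1 2 3; 1 -2 1)], sign=+1
I_A²/I_B² = (1/21)/(1/105) = 5/1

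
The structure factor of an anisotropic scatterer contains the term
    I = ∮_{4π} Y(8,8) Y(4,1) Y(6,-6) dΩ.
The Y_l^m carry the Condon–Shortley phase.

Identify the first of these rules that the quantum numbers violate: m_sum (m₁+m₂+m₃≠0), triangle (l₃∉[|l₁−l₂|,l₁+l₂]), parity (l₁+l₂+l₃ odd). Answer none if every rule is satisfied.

m_sum

Σmᵢ = 3  ✗
l₃∈[|l₁−l₂|,l₁+l₂]=[4,12], have l₃=6
Σlᵢ = 18 ⇒ even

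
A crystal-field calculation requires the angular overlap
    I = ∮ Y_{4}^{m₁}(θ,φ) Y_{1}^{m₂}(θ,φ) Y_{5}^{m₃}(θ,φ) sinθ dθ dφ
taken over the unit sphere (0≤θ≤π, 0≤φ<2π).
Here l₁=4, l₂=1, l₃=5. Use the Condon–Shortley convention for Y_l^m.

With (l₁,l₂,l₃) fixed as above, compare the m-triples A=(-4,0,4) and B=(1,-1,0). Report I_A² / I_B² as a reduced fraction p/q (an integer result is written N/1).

l's match ⇒ only the (l;m) 3-j factors differ between A and B.
A: triangle coeff Δ(4,1,5) = 1/495; Σ_t [0,0]: t=0:+1/40320 = 1/40320; (3j)²=1/55 [(4 1 5; -4 0 4)], sign=-1
B: triangle coeff Δ(4,1,5) = 1/495; Σ_t [0,0]: t=0:+1/1440 = 1/1440; (3j)²=2/99 [(4 1 5; 1 -1 0)], sign=-1
I_A²/I_B² = (1/55)/(2/99) = 9/10

9/10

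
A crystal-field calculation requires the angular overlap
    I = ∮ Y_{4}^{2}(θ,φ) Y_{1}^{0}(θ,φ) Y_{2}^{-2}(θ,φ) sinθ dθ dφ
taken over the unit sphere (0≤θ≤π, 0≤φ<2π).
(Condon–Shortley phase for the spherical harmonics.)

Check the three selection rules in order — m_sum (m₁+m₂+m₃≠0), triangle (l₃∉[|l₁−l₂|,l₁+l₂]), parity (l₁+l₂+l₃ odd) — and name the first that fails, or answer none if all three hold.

m₁+m₂+m₃ = 2 + 0 − 2 = 0  ✓
triangle: |4−1|=3 ≤ l₃=2 ≤ 4+1=5  ✗
parity: l₁+l₂+l₃ = 7 is odd

triangle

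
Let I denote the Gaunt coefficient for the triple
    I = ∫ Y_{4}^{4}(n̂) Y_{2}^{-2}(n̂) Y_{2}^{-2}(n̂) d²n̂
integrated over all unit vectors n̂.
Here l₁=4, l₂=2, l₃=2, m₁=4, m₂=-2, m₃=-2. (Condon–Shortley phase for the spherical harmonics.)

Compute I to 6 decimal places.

Rules hold: Σm=0, L=8 even, 2≤2≤6.
N = 9·5·5 = 225
Δ = 4!·4!·0!/9! = 1/630
Racah Σ t=2..2: t=2:+1/16 = 1/16
⇒ 3j(4 2 2; 0 0 0)² = 2/35, sgn +1
Racah Σ t=0..0: t=0:+1/576 = 1/576
⇒ 3j(4 2 2; 4 -2 -2)² = 1/9, sgn +1
4πI² = N·(3j₀)²·(3jₘ)² = 10/7
I = +1·√(1.42857/4π) = 0.33716777

0.337168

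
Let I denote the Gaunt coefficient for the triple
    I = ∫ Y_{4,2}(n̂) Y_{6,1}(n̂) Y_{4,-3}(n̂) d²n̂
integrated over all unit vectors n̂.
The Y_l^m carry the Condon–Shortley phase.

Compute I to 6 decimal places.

m-sum 0 ✓  L=14 even ✓  2≤4≤10 ✓
Π(2lᵢ+1) = 9×13×9 = 1053
triangle coeff Δ(4,6,4) = 1/1261260
Σ_t [2,4]: t=2:+1/4608 t=3:−1/1296 t=4:+1/4608 = -7/20736
(3j)²=20/1287 [(4 6 4; 0 0 0)], sign=-1
Σ_t [1,2]: t=1:−1/86400 t=2:+1/11520 = 13/172800
(3j)²=13/660 [(4 6 4; 2 1 -3)], sign=-1
⇒ 4πI² = 39/121
I = (+1)√(39/121/(4π)) = 0.16015286

0.160153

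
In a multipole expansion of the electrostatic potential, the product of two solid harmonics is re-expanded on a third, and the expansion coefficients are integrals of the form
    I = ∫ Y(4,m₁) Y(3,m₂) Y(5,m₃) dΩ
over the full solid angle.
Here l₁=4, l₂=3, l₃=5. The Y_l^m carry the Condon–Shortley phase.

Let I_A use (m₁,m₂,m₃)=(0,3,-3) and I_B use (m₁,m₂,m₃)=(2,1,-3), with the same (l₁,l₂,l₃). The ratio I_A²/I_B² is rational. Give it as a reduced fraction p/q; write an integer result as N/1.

50/27

Shared (l₁,l₂,l₃)=(4,3,5): N and (l;000)² cancel in I_A²/I_B².
A: Δ = 2!·6!·4!/13! = 1/180180; Racah Σ t=2..2: t=2:+1/2304 = 1/2304; ⇒ 3j(4 3 5; 0 3 -3)² = 5/143, sgn +1
B: Δ = 2!·6!·4!/13! = 1/180180; Racah Σ t=0..2: t=0:+1/2304 t=1:−1/720 t=2:+1/5760 = -1/1280; ⇒ 3j(4 3 5; 2 1 -3)² = 27/1430, sgn -1
I_A²/I_B² = (5/143)/(27/1430) = 50/27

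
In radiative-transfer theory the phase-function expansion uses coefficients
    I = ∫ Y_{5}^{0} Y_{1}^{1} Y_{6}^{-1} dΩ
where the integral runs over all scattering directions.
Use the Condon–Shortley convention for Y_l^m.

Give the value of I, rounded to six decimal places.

Checks pass: Σm=0; 12 even; l₃=6∈[4,6].
(2·5+1)(2·1+1)(2·6+1) = 429
Δ: 0! 10! 2! / 13! → 1/858
sum: t=0:+1/14400 = 1/14400
3j²(5 1 6; 0 0 0) = Δ·Π!·Σ² = 6/143  (sign +1)
sum: t=0:+1/28800 = 1/28800
3j²(5 1 6; 0 1 -1) = Δ·Π!·Σ² = 7/286  (sign -1)
combine: 4πI² = 429·6/143·7/286 = 63/143
take √, sign -1: I = -0.18723944

-0.187239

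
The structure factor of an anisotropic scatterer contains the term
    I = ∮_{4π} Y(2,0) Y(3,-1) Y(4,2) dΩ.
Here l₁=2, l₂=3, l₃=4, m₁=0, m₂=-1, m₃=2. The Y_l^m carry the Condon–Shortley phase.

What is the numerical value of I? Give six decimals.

m-sum = 0 − 1 + 2 = 1 ≠ 0 ⇒ I = 0

0.000000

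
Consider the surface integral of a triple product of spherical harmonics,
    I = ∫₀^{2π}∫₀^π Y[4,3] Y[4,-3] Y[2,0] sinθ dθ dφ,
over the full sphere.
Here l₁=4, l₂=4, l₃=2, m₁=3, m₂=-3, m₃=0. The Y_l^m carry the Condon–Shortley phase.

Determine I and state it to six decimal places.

Checks pass: Σm=0; 10 even; l₃=2∈[0,8].
(2·4+1)(2·4+1)(2·2+1) = 405
Δ: 6! 2! 2! / 11! → 1/13860
sum: t=2:+1/192 t=3:−1/36 t=4:+1/192 = -5/288
3j²(4 4 2; 0 0 0) = Δ·Π!·Σ² = 20/693  (sign -1)
sum: t=0:+1/720 t=1:−1/480 = -1/1440
3j²(4 4 2; 3 -3 0) = Δ·Π!·Σ² = 7/1980  (sign -1)
combine: 4πI² = 405·20/693·7/1980 = 5/121
take √, sign +1: I = 0.05734392

0.057344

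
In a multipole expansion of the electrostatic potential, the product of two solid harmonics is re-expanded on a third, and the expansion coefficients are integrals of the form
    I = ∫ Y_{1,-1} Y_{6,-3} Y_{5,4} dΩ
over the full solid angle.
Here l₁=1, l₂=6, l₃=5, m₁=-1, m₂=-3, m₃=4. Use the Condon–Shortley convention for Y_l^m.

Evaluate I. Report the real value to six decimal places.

-0.070770

Rules hold: Σm=0, L=12 even, 5≤5≤7.
N = 3·13·11 = 429
Δ = 2!·0!·10!/13! = 1/858
Racah Σ t=1..1: t=1:−1/14400 = -1/14400
⇒ 3j(1 6 5; 0 0 0)² = 6/143, sgn +1
Racah Σ t=2..2: t=2:+1/725760 = 1/725760
⇒ 3j(1 6 5; -1 -3 4)² = 1/286, sgn -1
4πI² = N·(3j₀)²·(3jₘ)² = 9/143
I = -1·√(0.0629371/4π) = -0.07076985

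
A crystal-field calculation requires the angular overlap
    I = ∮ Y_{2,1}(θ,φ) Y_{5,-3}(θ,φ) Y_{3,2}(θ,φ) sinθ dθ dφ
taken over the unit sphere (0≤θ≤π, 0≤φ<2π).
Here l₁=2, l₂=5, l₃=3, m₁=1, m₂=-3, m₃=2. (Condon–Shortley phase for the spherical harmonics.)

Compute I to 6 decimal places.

Checks pass: Σm=0; 10 even; l₃=3∈[3,7].
(2·2+1)(2·5+1)(2·3+1) = 385
Δ: 4! 0! 6! / 11! → 1/2310
sum: t=2:+1/144 = 1/144
3j²(2 5 3; 0 0 0) = Δ·Π!·Σ² = 10/231  (sign -1)
sum: t=1:−1/720 = -1/720
3j²(2 5 3; 1 -3 2) = Δ·Π!·Σ² = 8/165  (sign +1)
combine: 4πI² = 385·10/231·8/165 = 80/99
take √, sign -1: I = -0.25358436

-0.253584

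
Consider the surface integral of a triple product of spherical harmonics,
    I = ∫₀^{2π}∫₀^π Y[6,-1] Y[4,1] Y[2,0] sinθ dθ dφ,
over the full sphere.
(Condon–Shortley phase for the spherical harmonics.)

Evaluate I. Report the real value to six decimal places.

-0.230476

Checks pass: Σm=0; 12 even; l₃=2∈[2,10].
(2·6+1)(2·4+1)(2·2+1) = 585
Δ: 8! 4! 0! / 13! → 1/6435
sum: t=4:+1/2304 = 1/2304
3j²(6 4 2; 0 0 0) = Δ·Π!·Σ² = 5/143  (sign +1)
sum: t=5:−1/2880 = -1/2880
3j²(6 4 2; -1 1 0) = Δ·Π!·Σ² = 14/429  (sign -1)
combine: 4πI² = 585·5/143·14/429 = 1050/1573
take √, sign -1: I = -0.23047581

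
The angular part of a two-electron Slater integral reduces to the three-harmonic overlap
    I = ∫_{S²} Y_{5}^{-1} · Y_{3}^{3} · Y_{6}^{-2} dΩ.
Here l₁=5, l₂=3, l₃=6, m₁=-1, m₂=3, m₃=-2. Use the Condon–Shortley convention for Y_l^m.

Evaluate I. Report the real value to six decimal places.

Rules hold: Σm=0, L=14 even, 2≤6≤8.
N = 11·7·13 = 1001
Δ = 2!·8!·4!/15! = 1/675675
Racah Σ t=0..2: t=0:+1/8640 t=1:−1/2304 t=2:+1/8640 = -7/34560
⇒ 3j(5 3 6; 0 0 0)² = 7/429, sgn -1
Racah Σ t=2..2: t=2:+1/27648 = 1/27648
⇒ 3j(5 3 6; -1 3 -2)² = 10/429, sgn +1
4πI² = N·(3j₀)²·(3jₘ)² = 490/1287
I = -1·√(0.38073/4π) = -0.17406195

-0.174062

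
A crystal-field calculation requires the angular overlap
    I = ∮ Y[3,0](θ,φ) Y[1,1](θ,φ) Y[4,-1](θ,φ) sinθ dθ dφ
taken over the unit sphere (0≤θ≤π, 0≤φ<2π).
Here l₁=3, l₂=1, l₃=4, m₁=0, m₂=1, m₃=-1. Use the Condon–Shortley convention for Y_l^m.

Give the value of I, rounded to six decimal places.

-0.194664

Checks pass: Σm=0; 8 even; l₃=4∈[2,4].
(2·3+1)(2·1+1)(2·4+1) = 189
Δ: 0! 6! 2! / 9! → 1/252
sum: t=0:+1/36 = 1/36
3j²(3 1 4; 0 0 0) = Δ·Π!·Σ² = 4/63  (sign +1)
sum: t=0:+1/72 = 1/72
3j²(3 1 4; 0 1 -1) = Δ·Π!·Σ² = 5/126  (sign -1)
combine: 4πI² = 189·4/63·5/126 = 10/21
take √, sign -1: I = -0.19466390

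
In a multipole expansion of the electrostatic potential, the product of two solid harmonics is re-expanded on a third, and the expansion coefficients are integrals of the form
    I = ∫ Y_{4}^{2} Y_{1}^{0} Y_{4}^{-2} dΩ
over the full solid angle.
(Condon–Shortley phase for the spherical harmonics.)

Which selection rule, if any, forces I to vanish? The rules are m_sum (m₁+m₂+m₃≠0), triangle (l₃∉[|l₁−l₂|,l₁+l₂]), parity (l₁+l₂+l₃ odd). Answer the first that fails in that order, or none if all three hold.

parity

m₁+m₂+m₃ = 2 + 0 − 2 = 0  ✓
triangle: |4−1|=3 ≤ l₃=4 ≤ 4+1=5  ✓
parity: l₁+l₂+l₃ = 9 is odd  ✗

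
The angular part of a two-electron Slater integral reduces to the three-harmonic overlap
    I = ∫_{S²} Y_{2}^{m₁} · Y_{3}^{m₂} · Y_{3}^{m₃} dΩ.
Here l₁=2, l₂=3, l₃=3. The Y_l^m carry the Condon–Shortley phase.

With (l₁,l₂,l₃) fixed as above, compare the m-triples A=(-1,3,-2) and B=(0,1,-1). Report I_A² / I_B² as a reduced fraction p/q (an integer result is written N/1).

Shared (l₁,l₂,l₃)=(2,3,3): N and (l;000)² cancel in I_A²/I_B².
A: Δ = 2!·2!·4!/9! = 1/3780; Racah Σ t=2..2: t=2:+1/48 = 1/48; ⇒ 3j(2 3 3; -1 3 -2)² = 5/84, sgn -1
B: Δ = 2!·2!·4!/9! = 1/3780; Racah Σ t=0..2: t=0:+1/96 t=1:−1/6 t=2:+1/16 = -3/32; ⇒ 3j(2 3 3; 0 1 -1)² = 3/140, sgn -1
I_A²/I_B² = (5/84)/(3/140) = 25/9

25/9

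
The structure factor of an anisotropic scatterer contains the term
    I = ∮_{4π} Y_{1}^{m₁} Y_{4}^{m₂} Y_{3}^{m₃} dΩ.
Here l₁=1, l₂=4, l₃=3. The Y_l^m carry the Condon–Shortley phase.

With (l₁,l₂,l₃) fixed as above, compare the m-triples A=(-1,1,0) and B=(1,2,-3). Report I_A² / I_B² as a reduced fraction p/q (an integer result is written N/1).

10/1

l's match ⇒ only the (l;m) 3-j factors differ between A and B.
A: triangle coeff Δ(1,4,3) = 1/252; Σ_t [2,2]: t=2:+1/72 = 1/72; (3j)²=5/126 [(1 4 3; -1 1 0)], sign=-1
B: triangle coeff Δ(1,4,3) = 1/252; Σ_t [0,0]: t=0:+1/1440 = 1/1440; (3j)²=1/252 [(1 4 3; 1 2 -3)], sign=+1
I_A²/I_B² = (5/126)/(1/252) = 10/1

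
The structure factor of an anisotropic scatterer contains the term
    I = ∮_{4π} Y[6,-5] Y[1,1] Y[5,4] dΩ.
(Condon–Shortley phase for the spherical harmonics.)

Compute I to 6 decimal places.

-0.303018

Rules hold: Σm=0, L=12 even, 5≤5≤7.
N = 13·3·11 = 429
Δ = 2!·10!·0!/13! = 1/858
Racah Σ t=1..1: t=1:−1/14400 = -1/14400
⇒ 3j(6 1 5; 0 0 0)² = 6/143, sgn +1
Racah Σ t=2..2: t=2:+1/725760 = 1/725760
⇒ 3j(6 1 5; -5 1 4)² = 5/78, sgn -1
4πI² = N·(3j₀)²·(3jₘ)² = 15/13
I = -1·√(1.15385/4π) = -0.30301841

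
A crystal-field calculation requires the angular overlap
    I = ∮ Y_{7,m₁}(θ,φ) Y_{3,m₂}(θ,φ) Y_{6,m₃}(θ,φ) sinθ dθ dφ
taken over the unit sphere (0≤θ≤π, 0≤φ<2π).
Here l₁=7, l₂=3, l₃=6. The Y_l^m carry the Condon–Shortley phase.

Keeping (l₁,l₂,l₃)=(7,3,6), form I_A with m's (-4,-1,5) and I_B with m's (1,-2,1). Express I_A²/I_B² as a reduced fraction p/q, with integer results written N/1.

Same 7,3,6: normalisation and zero-m 3j drop out of the ratio.
A: Δ: 4! 10! 2! / 17! → 1/2042040; sum: t=1:−1/21772800 t=2:+1/2903040 = 13/43545600; 3j²(7 3 6; -4 -1 5) = Δ·Π!·Σ² = 143/7140  (sign -1)
B: Δ: 4! 10! 2! / 17! → 1/2042040; sum: t=0:+1/414720 t=1:−1/172800 = -7/2073600; 3j²(7 3 6; 1 -2 1) = Δ·Π!·Σ² = 343/29172  (sign +1)
I_A²/I_B² = (143/7140)/(343/29172) = 20449/12005

20449/12005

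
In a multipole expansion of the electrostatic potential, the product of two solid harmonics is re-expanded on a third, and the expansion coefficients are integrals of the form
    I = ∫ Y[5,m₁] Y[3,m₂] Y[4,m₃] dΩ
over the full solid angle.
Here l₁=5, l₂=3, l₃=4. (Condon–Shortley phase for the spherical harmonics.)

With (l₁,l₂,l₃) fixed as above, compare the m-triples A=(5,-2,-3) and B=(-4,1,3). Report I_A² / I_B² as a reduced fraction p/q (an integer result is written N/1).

Same 5,3,4: normalisation and zero-m 3j drop out of the ratio.
A: Δ: 4! 6! 2! / 13! → 1/180180; sum: t=0:+1/17280 = 1/17280; 3j²(5 3 4; 5 -2 -3) = Δ·Π!·Σ² = 35/858  (sign -1)
B: Δ: 4! 6! 2! / 13! → 1/180180; sum: t=3:−1/4320 t=4:+1/5760 = -1/17280; 3j²(5 3 4; -4 1 3) = Δ·Π!·Σ² = 7/4290  (sign +1)
I_A²/I_B² = (35/858)/(7/4290) = 25/1

25/1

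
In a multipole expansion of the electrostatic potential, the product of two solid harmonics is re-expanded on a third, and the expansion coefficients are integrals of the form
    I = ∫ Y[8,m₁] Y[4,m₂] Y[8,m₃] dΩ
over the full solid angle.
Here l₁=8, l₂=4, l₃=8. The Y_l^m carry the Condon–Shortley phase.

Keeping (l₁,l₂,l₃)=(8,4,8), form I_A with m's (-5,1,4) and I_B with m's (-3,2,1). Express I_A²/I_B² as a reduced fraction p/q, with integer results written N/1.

Same 8,4,8: normalisation and zero-m 3j drop out of the ratio.
A: Δ: 4! 12! 4! / 21! → 1/185175900; sum: t=1:−1/68976230400 t=2:+1/958003200 t=3:−1/174182400 t=4:+1/313528320 = -1/656916480; 3j²(8 4 8; -5 1 4) = Δ·Π!·Σ² = 5/1292  (sign -1)
B: Δ: 4! 12! 4! / 21! → 1/185175900; sum: t=2:+1/209018880 t=3:−1/34836480 t=4:+1/58060800 = -1/149299200; 3j²(8 4 8; -3 2 1) = Δ·Π!·Σ² = 77/25194  (sign +1)
I_A²/I_B² = (5/1292)/(77/25194) = 195/154

195/154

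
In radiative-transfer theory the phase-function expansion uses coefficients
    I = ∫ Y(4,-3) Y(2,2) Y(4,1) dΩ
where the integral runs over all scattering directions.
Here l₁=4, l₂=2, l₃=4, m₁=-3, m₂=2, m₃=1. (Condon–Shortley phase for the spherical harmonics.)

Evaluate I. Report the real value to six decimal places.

0.159270

m-sum 0 ✓  L=10 even ✓  2≤4≤6 ✓
Π(2lᵢ+1) = 9×5×9 = 405
triangle coeff Δ(4,2,4) = 1/13860
Σ_t [0,2]: t=0:+1/192 t=1:−1/36 t=2:+1/192 = -5/288
(3j)²=20/693 [(4 2 4; 0 0 0)], sign=-1
Σ_t [2,2]: t=2:+1/480 = 1/480
(3j)²=3/110 [(4 2 4; -3 2 1)], sign=-1
⇒ 4πI² = 270/847
I = (+1)√(270/847/(4π)) = 0.15927046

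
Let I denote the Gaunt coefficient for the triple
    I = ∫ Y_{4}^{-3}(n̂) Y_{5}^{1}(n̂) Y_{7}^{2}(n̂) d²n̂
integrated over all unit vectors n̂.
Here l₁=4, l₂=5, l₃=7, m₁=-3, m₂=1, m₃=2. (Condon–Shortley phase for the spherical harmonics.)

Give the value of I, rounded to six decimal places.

Checks pass: Σm=0; 16 even; l₃=7∈[1,9].
(2·4+1)(2·5+1)(2·7+1) = 1485
Δ: 2! 6! 8! / 17! → 1/6126120
sum: t=0:+1/69120 t=1:−1/20736 t=2:+1/69120 = -1/51840
3j²(4 5 7; 0 0 0) = Δ·Π!·Σ² = 280/21879  (sign +1)
sum: t=1:−1/518400 t=2:+1/138240 = 11/2073600
3j²(4 5 7; -3 1 2) = Δ·Π!·Σ² = 77/4420  (sign -1)
combine: 4πI² = 1485·280/21879·77/4420 = 16170/48841
take √, sign -1: I = -0.16231468

-0.162315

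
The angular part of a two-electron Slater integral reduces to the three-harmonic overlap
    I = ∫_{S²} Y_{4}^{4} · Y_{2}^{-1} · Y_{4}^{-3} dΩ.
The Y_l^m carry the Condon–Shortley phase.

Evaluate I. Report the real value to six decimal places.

Checks pass: Σm=0; 10 even; l₃=4∈[2,6].
(2·4+1)(2·2+1)(2·4+1) = 405
Δ: 2! 6! 2! / 11! → 1/13860
sum: t=0:+1/192 t=1:−1/36 t=2:+1/192 = -5/288
3j²(4 2 4; 0 0 0) = Δ·Π!·Σ² = 20/693  (sign -1)
sum: t=0:+1/1440 = 1/1440
3j²(4 2 4; 4 -1 -3) = Δ·Π!·Σ² = 7/165  (sign -1)
combine: 4πI² = 405·20/693·7/165 = 60/121
take √, sign +1: I = 0.19864517

0.198645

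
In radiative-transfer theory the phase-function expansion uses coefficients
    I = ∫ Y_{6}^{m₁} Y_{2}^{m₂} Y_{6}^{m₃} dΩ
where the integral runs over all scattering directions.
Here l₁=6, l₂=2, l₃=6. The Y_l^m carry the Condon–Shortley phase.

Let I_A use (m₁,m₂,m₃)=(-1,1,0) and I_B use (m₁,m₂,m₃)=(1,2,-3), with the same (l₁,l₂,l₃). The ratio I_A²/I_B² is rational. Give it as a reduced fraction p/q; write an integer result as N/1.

Shared (l₁,l₂,l₃)=(6,2,6): N and (l;000)² cancel in I_A²/I_B².
A: Δ = 2!·10!·2!/15! = 1/90090; Racah Σ t=1..2: t=1:−1/34560 t=2:+1/28800 = 1/172800; ⇒ 3j(6 2 6; -1 1 0)² = 1/1430, sgn +1
B: Δ = 2!·10!·2!/15! = 1/90090; Racah Σ t=2..2: t=2:+1/120960 = 1/120960; ⇒ 3j(6 2 6; 1 2 -3)² = 24/1001, sgn -1
I_A²/I_B² = (1/1430)/(24/1001) = 7/240

7/240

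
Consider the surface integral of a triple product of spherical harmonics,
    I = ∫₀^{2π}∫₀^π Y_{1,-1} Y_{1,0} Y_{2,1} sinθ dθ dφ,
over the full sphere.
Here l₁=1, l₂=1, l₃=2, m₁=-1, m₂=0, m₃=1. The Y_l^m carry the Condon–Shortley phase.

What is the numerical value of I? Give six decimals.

-0.218510

Rules hold: Σm=0, L=4 even, 0≤2≤2.
N = 3·3·5 = 45
Δ = 0!·2!·2!/5! = 1/30
Racah Σ t=0..0: t=0:+1/1 = 1/1
⇒ 3j(1 1 2; 0 0 0)² = 2/15, sgn +1
Racah Σ t=0..0: t=0:+1/2 = 1/2
⇒ 3j(1 1 2; -1 0 1)² = 1/10, sgn -1
4πI² = N·(3j₀)²·(3jₘ)² = 3/5
I = -1·√(0.6/4π) = -0.21850969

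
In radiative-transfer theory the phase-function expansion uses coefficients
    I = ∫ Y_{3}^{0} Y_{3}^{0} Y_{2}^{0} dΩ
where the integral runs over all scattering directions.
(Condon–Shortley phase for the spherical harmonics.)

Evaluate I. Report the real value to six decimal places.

Checks pass: Σm=0; 8 even; l₃=2∈[0,6].
(2·3+1)(2·3+1)(2·2+1) = 245
Δ: 4! 2! 2! / 9! → 1/3780
sum: t=1:−1/24 t=2:+1/4 t=3:−1/24 = 1/6
3j²(3 3 2; 0 0 0) = Δ·Π!·Σ² = 4/105  (sign +1)
(m-triple is (0,0,0) — same symbol as above.)
combine: 4πI² = 245·4/105·4/105 = 16/45
take √, sign +1: I = 0.16820883

0.168209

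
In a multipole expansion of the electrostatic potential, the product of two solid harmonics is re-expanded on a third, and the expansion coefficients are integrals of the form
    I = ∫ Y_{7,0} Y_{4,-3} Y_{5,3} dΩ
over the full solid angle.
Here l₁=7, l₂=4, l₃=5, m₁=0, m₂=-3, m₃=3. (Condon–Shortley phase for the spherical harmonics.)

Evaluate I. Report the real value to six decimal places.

-0.132164

Checks pass: Σm=0; 16 even; l₃=5∈[3,11].
(2·7+1)(2·4+1)(2·5+1) = 1485
Δ: 6! 8! 2! / 17! → 1/6126120
sum: t=2:+1/69120 t=3:−1/20736 t=4:+1/69120 = -1/51840
3j²(7 4 5; 0 0 0) = Δ·Π!·Σ² = 280/21879  (sign +1)
sum: t=0:+1/3628800 t=1:−1/345600 = -19/7257600
3j²(7 4 5; 0 -3 3) = Δ·Π!·Σ² = 2527/218790  (sign -1)
combine: 4πI² = 1485·280/21879·2527/218790 = 353780/1611753
take √, sign -1: I = -0.13216378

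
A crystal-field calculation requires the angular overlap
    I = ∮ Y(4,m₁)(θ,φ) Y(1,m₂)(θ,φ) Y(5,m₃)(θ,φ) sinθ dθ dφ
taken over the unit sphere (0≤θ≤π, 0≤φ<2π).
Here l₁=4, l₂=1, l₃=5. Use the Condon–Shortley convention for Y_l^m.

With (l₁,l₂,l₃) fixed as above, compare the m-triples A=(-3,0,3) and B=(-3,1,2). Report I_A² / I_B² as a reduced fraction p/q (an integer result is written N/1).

16/3

l's match ⇒ only the (l;m) 3-j factors differ between A and B.
A: triangle coeff Δ(4,1,5) = 1/495; Σ_t [0,0]: t=0:+1/5040 = 1/5040; (3j)²=16/495 [(4 1 5; -3 0 3)], sign=+1
B: triangle coeff Δ(4,1,5) = 1/495; Σ_t [0,0]: t=0:+1/10080 = 1/10080; (3j)²=1/165 [(4 1 5; -3 1 2)], sign=-1
I_A²/I_B² = (16/495)/(1/165) = 16/3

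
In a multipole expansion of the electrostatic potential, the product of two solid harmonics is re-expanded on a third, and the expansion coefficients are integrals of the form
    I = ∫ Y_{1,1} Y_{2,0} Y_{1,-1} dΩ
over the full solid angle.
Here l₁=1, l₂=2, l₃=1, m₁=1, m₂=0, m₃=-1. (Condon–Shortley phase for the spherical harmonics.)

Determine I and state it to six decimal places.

Rules hold: Σm=0, L=4 even, 1≤1≤3.
N = 3·5·3 = 45
Δ = 2!·0!·2!/5! = 1/30
Racah Σ t=1..1: t=1:−1/1 = -1/1
⇒ 3j(1 2 1; 0 0 0)² = 2/15, sgn +1
Racah Σ t=0..0: t=0:+1/4 = 1/4
⇒ 3j(1 2 1; 1 0 -1)² = 1/30, sgn +1
4πI² = N·(3j₀)²·(3jₘ)² = 1/5
I = +1·√(0.2/4π) = 0.12615663

0.126157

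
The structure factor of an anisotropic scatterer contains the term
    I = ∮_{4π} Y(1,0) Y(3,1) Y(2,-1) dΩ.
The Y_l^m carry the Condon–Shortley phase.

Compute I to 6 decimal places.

m-sum 0 ✓  L=6 even ✓  2≤2≤4 ✓
Π(2lᵢ+1) = 3×7×5 = 105
triangle coeff Δ(1,3,2) = 1/105
Σ_t [1,1]: t=1:−1/4 = -1/4
(3j)²=3/35 [(1 3 2; 0 0 0)], sign=-1
Σ_t [1,1]: t=1:−1/6 = -1/6
(3j)²=8/105 [(1 3 2; 0 1 -1)], sign=+1
⇒ 4πI² = 24/35
I = (-1)√(24/35/(4π)) = -0.23359668

-0.233597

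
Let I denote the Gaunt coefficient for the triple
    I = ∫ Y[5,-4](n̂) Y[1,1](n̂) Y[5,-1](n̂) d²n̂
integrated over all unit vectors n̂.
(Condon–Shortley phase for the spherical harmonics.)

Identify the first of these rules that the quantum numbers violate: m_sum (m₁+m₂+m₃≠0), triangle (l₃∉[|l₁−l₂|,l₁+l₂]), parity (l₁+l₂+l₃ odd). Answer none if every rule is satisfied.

m_sum

Σmᵢ = -4  ✗
l₃∈[|l₁−l₂|,l₁+l₂]=[4,6], have l₃=5
Σlᵢ = 11 ⇒ odd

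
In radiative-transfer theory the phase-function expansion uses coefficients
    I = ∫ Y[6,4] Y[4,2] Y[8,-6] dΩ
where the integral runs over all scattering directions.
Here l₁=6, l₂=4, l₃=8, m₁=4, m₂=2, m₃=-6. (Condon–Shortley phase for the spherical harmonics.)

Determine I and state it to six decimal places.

m-sum 0 ✓  L=18 even ✓  2≤8≤10 ✓
Π(2lᵢ+1) = 13×9×17 = 1989
triangle coeff Δ(6,4,8) = 1/23279256
Σ_t [0,2]: t=0:+1/1658880 t=1:−1/518400 t=2:+1/1658880 = -1/1382400
(3j)²=504/46189 [(6 4 8; 0 0 0)], sign=-1
Σ_t [0,2]: t=0:+1/116121600 t=1:−1/43545600 t=2:+1/348364800 = -1/87091200
(3j)²=10/969 [(6 4 8; 4 2 -6)], sign=-1
⇒ 4πI² = 15120/67507
I = (+1)√(15120/67507/(4π)) = 0.13350470

0.133505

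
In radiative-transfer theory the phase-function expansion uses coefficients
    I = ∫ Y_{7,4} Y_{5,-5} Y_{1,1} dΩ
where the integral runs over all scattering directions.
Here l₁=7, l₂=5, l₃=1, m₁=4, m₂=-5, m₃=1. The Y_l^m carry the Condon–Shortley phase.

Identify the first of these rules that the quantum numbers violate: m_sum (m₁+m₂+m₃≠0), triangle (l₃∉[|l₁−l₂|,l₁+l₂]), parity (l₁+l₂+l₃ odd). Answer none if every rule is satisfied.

Σmᵢ = 0  ✓
l₃∈[|l₁−l₂|,l₁+l₂]=[2,12], have l₃=1  ✗
Σlᵢ = 13 ⇒ odd

triangle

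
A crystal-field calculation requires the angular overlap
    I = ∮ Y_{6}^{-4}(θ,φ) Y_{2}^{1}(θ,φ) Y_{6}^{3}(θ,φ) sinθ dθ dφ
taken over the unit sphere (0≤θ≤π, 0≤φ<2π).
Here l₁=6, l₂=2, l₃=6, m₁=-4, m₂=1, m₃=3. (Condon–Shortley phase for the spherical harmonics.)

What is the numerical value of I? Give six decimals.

m-sum 0 ✓  L=14 even ✓  4≤6≤8 ✓
Π(2lᵢ+1) = 13×5×13 = 845
triangle coeff Δ(6,2,6) = 1/90090
Σ_t [0,2]: t=0:+1/69120 t=1:−1/14400 t=2:+1/69120 = -7/172800
(3j)²=14/715 [(6 2 6; 0 0 0)], sign=-1
Σ_t [1,2]: t=1:−1/725760 t=2:+1/161280 = 1/207360
(3j)²=7/286 [(6 2 6; -4 1 3)], sign=-1
⇒ 4πI² = 49/121
I = (+1)√(49/121/(4π)) = 0.17951487

0.179515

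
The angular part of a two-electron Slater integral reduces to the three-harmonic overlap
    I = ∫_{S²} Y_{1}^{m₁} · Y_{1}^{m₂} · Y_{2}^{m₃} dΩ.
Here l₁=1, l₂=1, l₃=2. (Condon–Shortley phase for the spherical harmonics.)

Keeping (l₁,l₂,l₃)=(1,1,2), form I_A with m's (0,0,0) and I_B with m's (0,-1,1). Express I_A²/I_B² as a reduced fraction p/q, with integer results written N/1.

4/3

Shared (l₁,l₂,l₃)=(1,1,2): N and (l;000)² cancel in I_A²/I_B².
A: Δ = 0!·2!·2!/5! = 1/30; Racah Σ t=0..0: t=0:+1/1 = 1/1; ⇒ 3j(1 1 2; 0 0 0)² = 2/15, sgn +1
B: Δ = 0!·2!·2!/5! = 1/30; Racah Σ t=0..0: t=0:+1/2 = 1/2; ⇒ 3j(1 1 2; 0 -1 1)² = 1/10, sgn -1
I_A²/I_B² = (2/15)/(1/10) = 4/3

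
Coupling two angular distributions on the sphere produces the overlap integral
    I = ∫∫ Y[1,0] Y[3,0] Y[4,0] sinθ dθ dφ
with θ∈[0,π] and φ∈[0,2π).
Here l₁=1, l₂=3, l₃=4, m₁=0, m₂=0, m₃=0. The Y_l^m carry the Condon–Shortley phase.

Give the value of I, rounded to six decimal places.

0.246233

Checks pass: Σm=0; 8 even; l₃=4∈[2,4].
(2·1+1)(2·3+1)(2·4+1) = 189
Δ: 0! 2! 6! / 9! → 1/252
sum: t=0:+1/36 = 1/36
3j²(1 3 4; 0 0 0) = Δ·Π!·Σ² = 4/63  (sign +1)
(m-triple is (0,0,0) — same symbol as above.)
combine: 4πI² = 189·4/63·4/63 = 16/21
take √, sign +1: I = 0.24623252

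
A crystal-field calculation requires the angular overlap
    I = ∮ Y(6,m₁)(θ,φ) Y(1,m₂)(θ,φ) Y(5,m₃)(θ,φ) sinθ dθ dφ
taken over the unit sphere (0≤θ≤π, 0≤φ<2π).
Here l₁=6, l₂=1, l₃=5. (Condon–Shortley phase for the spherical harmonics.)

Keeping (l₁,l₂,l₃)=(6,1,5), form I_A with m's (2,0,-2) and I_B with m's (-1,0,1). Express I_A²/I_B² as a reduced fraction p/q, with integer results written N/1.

Shared (l₁,l₂,l₃)=(6,1,5): N and (l;000)² cancel in I_A²/I_B².
A: Δ = 2!·10!·0!/13! = 1/858; Racah Σ t=1..1: t=1:−1/30240 = -1/30240; ⇒ 3j(6 1 5; 2 0 -2)² = 16/429, sgn +1
B: Δ = 2!·10!·0!/13! = 1/858; Racah Σ t=1..1: t=1:−1/17280 = -1/17280; ⇒ 3j(6 1 5; -1 0 1)² = 35/858, sgn -1
I_A²/I_B² = (16/429)/(35/858) = 32/35

32/35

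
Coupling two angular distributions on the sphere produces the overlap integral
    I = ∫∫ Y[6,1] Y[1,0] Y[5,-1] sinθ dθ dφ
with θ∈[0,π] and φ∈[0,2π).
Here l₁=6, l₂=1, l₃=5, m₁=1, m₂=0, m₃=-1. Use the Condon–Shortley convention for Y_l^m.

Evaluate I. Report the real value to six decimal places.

-0.241725

Rules hold: Σm=0, L=12 even, 5≤5≤7.
N = 13·3·11 = 429
Δ = 2!·10!·0!/13! = 1/858
Racah Σ t=1..1: t=1:−1/14400 = -1/14400
⇒ 3j(6 1 5; 0 0 0)² = 6/143, sgn +1
Racah Σ t=1..1: t=1:−1/17280 = -1/17280
⇒ 3j(6 1 5; 1 0 -1)² = 35/858, sgn -1
4πI² = N·(3j₀)²·(3jₘ)² = 105/143
I = -1·√(0.734266/4π) = -0.24172507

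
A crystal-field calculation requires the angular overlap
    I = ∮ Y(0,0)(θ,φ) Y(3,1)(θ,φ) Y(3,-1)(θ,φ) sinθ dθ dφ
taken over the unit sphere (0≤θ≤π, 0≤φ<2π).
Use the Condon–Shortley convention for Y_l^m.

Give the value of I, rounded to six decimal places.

Rules hold: Σm=0, L=6 even, 3≤3≤3.
N = 1·7·7 = 49
Δ = 0!·0!·6!/7! = 1/7
Racah Σ t=0..0: t=0:+1/36 = 1/36
⇒ 3j(0 3 3; 0 0 0)² = 1/7, sgn -1
Racah Σ t=0..0: t=0:+1/48 = 1/48
⇒ 3j(0 3 3; 0 1 -1)² = 1/7, sgn +1
4πI² = N·(3j₀)²·(3jₘ)² = 1/1
I = -1·√(1/4π) = -0.28209479

-0.282095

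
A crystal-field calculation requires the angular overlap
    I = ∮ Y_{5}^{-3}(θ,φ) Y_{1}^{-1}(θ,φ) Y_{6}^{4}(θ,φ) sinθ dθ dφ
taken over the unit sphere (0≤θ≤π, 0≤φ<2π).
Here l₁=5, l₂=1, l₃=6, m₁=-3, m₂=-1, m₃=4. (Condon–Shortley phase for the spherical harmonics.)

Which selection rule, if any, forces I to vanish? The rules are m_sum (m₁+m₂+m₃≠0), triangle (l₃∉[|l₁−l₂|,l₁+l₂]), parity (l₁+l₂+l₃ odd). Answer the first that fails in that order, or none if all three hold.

none

m₁+m₂+m₃ = -3 − 1 + 4 = 0  ✓
triangle: |5−1|=4 ≤ l₃=6 ≤ 5+1=6  ✓
parity: l₁+l₂+l₃ = 12 is even  ✓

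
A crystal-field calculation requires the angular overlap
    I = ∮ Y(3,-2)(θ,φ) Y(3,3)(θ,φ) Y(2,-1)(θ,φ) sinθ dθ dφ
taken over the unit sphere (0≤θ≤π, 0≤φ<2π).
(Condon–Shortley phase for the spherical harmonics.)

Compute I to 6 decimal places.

m-sum 0 ✓  L=8 even ✓  0≤2≤6 ✓
Π(2lᵢ+1) = 7×7×5 = 245
triangle coeff Δ(3,3,2) = 1/3780
Σ_t [1,3]: t=1:−1/24 t=2:+1/4 t=3:−1/24 = 1/6
(3j)²=4/105 [(3 3 2; 0 0 0)], sign=+1
Σ_t [4,4]: t=4:+1/48 = 1/48
(3j)²=5/84 [(3 3 2; -2 3 -1)], sign=-1
⇒ 4πI² = 5/9
I = (-1)√(5/9/(4π)) = -0.21026104

-0.210261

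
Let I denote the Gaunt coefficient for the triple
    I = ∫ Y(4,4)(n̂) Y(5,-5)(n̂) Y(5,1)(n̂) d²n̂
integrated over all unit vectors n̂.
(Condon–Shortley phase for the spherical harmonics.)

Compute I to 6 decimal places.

Rules hold: Σm=0, L=14 even, 1≤5≤9.
N = 9·11·11 = 1089
Δ = 4!·4!·6!/15! = 1/3153150
Racah Σ t=0..4: t=0:+1/69120 t=1:−1/1728 t=2:+1/576 t=3:−1/1728 t=4:+1/69120 = 7/11520
⇒ 3j(4 5 5; 0 0 0)² = 2/143, sgn -1
Racah Σ t=0..0: t=0:+1/414720 = 1/414720
⇒ 3j(4 5 5; 4 -5 1)² = 2/429, sgn +1
4πI² = N·(3j₀)²·(3jₘ)² = 12/169
I = -1·√(0.0710059/4π) = -0.07516962

-0.075170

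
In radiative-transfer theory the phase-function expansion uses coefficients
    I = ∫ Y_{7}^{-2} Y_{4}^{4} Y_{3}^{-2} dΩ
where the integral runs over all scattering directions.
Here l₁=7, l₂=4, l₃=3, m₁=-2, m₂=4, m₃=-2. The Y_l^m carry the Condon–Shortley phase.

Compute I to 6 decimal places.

0.020214

Rules hold: Σm=0, L=14 even, 3≤3≤11.
N = 15·9·7 = 945
Δ = 8!·6!·0!/15! = 1/45045
Racah Σ t=4..4: t=4:+1/20736 = 1/20736
⇒ 3j(7 4 3; 0 0 0)² = 35/1287, sgn -1
Racah Σ t=8..8: t=8:+1/4838400 = 1/4838400
⇒ 3j(7 4 3; -2 4 -2)² = 1/5005, sgn -1
4πI² = N·(3j₀)²·(3jₘ)² = 105/20449
I = +1·√(0.00513473/4π) = 0.02021407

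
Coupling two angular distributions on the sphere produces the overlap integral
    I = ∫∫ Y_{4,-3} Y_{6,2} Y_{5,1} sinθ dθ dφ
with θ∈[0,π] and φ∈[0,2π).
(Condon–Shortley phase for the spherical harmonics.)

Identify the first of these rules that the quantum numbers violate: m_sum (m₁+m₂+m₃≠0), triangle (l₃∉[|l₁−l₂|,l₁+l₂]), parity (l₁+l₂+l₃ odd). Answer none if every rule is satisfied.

azimuthal sum: -3 + 2 + 1 = 0  ✓
2 ≤ 5 ≤ 10 (triangle on l)  ✓
L = 4 + 6 + 5 = 15 (odd)  ✗

parity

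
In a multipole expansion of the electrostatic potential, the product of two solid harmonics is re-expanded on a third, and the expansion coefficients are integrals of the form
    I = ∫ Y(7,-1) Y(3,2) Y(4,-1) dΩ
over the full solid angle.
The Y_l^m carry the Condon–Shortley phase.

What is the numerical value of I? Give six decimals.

-0.123510

m-sum 0 ✓  L=14 even ✓  4≤4≤10 ✓
Π(2lᵢ+1) = 15×7×9 = 945
triangle coeff Δ(7,3,4) = 1/45045
Σ_t [3,3]: t=3:−1/20736 = -1/20736
(3j)²=35/1287 [(7 3 4; 0 0 0)], sign=-1
Σ_t [5,5]: t=5:−1/86400 = -1/86400
(3j)²=16/2145 [(7 3 4; -1 2 -1)], sign=+1
⇒ 4πI² = 3920/20449
I = (-1)√(3920/20449/(4π)) = -0.12350998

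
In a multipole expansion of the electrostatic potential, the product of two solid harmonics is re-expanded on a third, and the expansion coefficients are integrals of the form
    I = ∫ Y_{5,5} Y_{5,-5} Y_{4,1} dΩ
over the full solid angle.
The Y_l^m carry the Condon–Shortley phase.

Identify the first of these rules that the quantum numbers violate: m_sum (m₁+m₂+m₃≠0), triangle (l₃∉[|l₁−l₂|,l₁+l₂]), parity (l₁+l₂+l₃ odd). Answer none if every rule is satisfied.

Σmᵢ = 1  ✗
l₃∈[|l₁−l₂|,l₁+l₂]=[0,10], have l₃=4
Σlᵢ = 14 ⇒ even

m_sum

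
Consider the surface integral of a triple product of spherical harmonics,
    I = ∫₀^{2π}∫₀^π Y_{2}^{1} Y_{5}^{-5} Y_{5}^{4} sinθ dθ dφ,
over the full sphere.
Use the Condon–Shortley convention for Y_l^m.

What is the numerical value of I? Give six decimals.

Checks pass: Σm=0; 12 even; l₃=5∈[3,7].
(2·2+1)(2·5+1)(2·5+1) = 605
Δ: 2! 2! 8! / 13! → 1/38610
sum: t=0:+1/2880 t=1:−1/576 t=2:+1/2880 = -1/960
3j²(2 5 5; 0 0 0) = Δ·Π!·Σ² = 10/429  (sign +1)
sum: t=0:+1/80640 = 1/80640
3j²(2 5 5; 1 -5 4) = Δ·Π!·Σ² = 9/286  (sign -1)
combine: 4πI² = 605·10/429·9/286 = 75/169
take √, sign -1: I = -0.18792404

-0.187924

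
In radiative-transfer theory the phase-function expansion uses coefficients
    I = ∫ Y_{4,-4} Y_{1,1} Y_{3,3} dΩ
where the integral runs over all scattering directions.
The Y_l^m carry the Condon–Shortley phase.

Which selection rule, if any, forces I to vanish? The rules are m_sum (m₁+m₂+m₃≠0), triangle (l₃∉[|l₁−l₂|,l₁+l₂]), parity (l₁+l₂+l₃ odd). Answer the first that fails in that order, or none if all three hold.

none

azimuthal sum: -4 + 1 + 3 = 0  ✓
3 ≤ 3 ≤ 5 (triangle on l)  ✓
L = 4 + 1 + 3 = 8 (even)  ✓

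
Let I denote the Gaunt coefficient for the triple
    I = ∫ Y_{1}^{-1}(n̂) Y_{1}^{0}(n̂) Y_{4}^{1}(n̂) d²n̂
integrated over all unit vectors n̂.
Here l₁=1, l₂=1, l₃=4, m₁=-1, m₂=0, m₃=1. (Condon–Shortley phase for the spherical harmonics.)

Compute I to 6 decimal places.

l₃=4 ∉ [0,2] — triangle fails ⇒ I = 0

0.000000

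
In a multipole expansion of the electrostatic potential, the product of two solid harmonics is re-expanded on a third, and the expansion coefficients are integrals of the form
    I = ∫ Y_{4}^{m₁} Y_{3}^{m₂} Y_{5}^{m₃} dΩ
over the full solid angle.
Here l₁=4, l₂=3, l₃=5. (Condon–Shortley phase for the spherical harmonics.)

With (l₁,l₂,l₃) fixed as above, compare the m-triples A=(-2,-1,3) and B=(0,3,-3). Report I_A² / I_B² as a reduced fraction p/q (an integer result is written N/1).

27/50

Shared (l₁,l₂,l₃)=(4,3,5): N and (l;000)² cancel in I_A²/I_B².
A: Δ = 2!·6!·4!/13! = 1/180180; Racah Σ t=0..2: t=0:+1/5760 t=1:−1/720 t=2:+1/2304 = -1/1280; ⇒ 3j(4 3 5; -2 -1 3)² = 27/1430, sgn -1
B: Δ = 2!·6!·4!/13! = 1/180180; Racah Σ t=2..2: t=2:+1/2304 = 1/2304; ⇒ 3j(4 3 5; 0 3 -3)² = 5/143, sgn +1
I_A²/I_B² = (27/1430)/(5/143) = 27/50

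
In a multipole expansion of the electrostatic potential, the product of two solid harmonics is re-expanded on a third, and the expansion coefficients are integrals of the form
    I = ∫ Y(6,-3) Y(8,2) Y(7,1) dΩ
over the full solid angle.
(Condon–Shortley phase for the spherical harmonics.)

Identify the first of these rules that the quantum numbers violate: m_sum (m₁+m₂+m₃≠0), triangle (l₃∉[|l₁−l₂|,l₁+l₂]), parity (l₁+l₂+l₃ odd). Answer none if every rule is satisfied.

m₁+m₂+m₃ = -3 + 2 + 1 = 0  ✓
triangle: |6−8|=2 ≤ l₃=7 ≤ 6+8=14  ✓
parity: l₁+l₂+l₃ = 21 is odd  ✗

parity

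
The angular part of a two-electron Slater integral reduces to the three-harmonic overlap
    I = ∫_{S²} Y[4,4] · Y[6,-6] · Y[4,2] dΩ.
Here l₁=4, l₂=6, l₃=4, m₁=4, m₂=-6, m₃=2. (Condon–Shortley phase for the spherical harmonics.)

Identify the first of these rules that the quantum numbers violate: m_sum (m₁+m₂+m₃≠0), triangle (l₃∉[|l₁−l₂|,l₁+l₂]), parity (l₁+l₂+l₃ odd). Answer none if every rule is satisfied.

azimuthal sum: 4 − 6 + 2 = 0  ✓
2 ≤ 4 ≤ 10 (triangle on l)  ✓
L = 4 + 6 + 4 = 14 (even)  ✓

none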